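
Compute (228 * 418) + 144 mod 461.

21

228 * 418 = 95304 ≡ 338 (mod 461)
338 + 144 = 482 ≡ 21 (mod 461)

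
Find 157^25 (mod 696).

157

By square-and-multiply:
157^1 ≡ 157 (mod 696)
157^2 ≡ 157^2 = 24649 ≡ 289 (mod 696)
157^4 ≡ 289^2 = 83521 ≡ 1 (mod 696)
157^8 ≡ 1^2 = 1 (mod 696)
157^16 ≡ 1^2 = 1 (mod 696)
157^25 = 157^16 * 157^8 * 157^1 ≡ 1 * 1 * 157 (mod 696).
Accumulate the product:
1 * 1 = 1
1 * 157 = 157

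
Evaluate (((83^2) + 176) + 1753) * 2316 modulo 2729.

1381

(83)^2 ≡ 1431 (mod 2729)
1431 + 176 = 1607
1607 + 1753 = 3360 ≡ 631 (mod 2729)
631 * 2316 = 1461396 ≡ 1381 (mod 2729)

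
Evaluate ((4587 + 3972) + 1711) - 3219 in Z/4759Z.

4587 + 3972 = 8559 ≡ 3800 (mod 4759)
3800 + 1711 = 5511 ≡ 752 (mod 4759)
752 - 3219 = -2467 ≡ 2292 (mod 4759)

2292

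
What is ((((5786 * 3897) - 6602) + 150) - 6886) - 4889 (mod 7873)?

5786 * 3897 = 22548042 ≡ 7643 (mod 7873)
7643 - 6602 = 1041
1041 + 150 = 1191
1191 - 6886 = -5695 ≡ 2178 (mod 7873)
2178 - 4889 = -2711 ≡ 5162 (mod 7873)

5162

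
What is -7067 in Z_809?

214

-7067 = -9×809 + 214, so -7067 ≡ 214 (mod 809).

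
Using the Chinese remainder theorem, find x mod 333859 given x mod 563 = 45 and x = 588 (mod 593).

563⁻¹ mod 593: 563·336 ≡ 1 (mod 593), so 563⁻¹ ≡ 336.
x = 45 + 563·((588 − 45)·336 mod 593) = 45 + 563·397 = 223556.

223556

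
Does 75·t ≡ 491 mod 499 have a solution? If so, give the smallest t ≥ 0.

gcd(75, 499) = 1, so a unique solution mod 499 exists.
75⁻¹ ≡ 173 (mod 499).
t ≡ 173·491 ≡ 113 (mod 499).

113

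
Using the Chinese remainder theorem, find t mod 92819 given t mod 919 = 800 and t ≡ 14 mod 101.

77077

919⁻¹ mod 101: 919*91 ≡ 1 (mod 101), so 919⁻¹ ≡ 91.
t = 800 + 919*((14 − 800)*91 mod 101) = 800 + 919*83 = 77077.
Check: 77077 mod 919 = 800, 77077 mod 101 = 14. ✓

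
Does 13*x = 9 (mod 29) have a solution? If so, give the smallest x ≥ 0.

gcd(13, 29) = 1, so a unique solution mod 29 exists.
13⁻¹ ≡ 9 (mod 29).
x ≡ 9*9 ≡ 23 (mod 29).

23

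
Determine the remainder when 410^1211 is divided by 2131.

1164

Using repeated squaring:
410^1 ≡ 410 (mod 2131)
410^2 ≡ 410^2 = 168100 ≡ 1882 (mod 2131)
410^4 ≡ 1882^2 = 3541924 ≡ 202 (mod 2131)
410^8 ≡ 202^2 = 40804 ≡ 315 (mod 2131)
410^16 ≡ 315^2 = 99225 ≡ 1199 (mod 2131)
410^32 ≡ 1199^2 = 1437601 ≡ 1307 (mod 2131)
410^64 ≡ 1307^2 = 1708249 ≡ 1318 (mod 2131)
410^128 ≡ 1318^2 = 1737124 ≡ 359 (mod 2131)
410^256 ≡ 359^2 = 128881 ≡ 1021 (mod 2131)
410^512 ≡ 1021^2 = 1042441 ≡ 382 (mod 2131)
410^1024 ≡ 382^2 = 145924 ≡ 1016 (mod 2131)
410^1211 = 410^1024 * 410^128 * 410^32 * 410^16 * 410^8 * 410^2 * 410^1 ≡ 1016 * 359 * 1307 * 1199 * 315 * 1882 * 410 (mod 2131).
Accumulate the product:
1016 * 359 = 364744 ≡ 343
343 * 1307 = 448301 ≡ 791
791 * 1199 = 948409 ≡ 114
114 * 315 = 35910 ≡ 1814
1814 * 1882 = 3413948 ≡ 86
86 * 410 = 35260 ≡ 1164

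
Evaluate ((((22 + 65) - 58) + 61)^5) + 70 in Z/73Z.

4

22 + 65 = 87 ≡ 14 (mod 73)
14 - 58 = -44 ≡ 29 (mod 73)
29 + 61 = 90 ≡ 17 (mod 73)
(17)^5 ≡ 7 (mod 73)
7 + 70 = 77 ≡ 4 (mod 73)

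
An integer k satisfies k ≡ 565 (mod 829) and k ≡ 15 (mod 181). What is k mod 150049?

829⁻¹ mod 181: 829·50 ≡ 1 (mod 181), so 829⁻¹ ≡ 50.
k = 565 + 829·((15 − 565)·50 mod 181) = 565 + 829·12 = 10513.

10513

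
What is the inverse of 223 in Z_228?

91

By the extended Euclidean algorithm:
228 = 1·223 + 5
223 = 44·5 + 3
5 = 1·3 + 2
3 = 1·2 + 1
2 = 2·1 + 0
gcd(223, 228) = 1, so the inverse exists.
Back-substitute for 1:
1 = 1·3 − 1·2
  = −1·5 + 2·3
  = 2·223 − 89·5
  = −89·228 + 91·223
So 223⁻¹ ≡ 91 (mod 228).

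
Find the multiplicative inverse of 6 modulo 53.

Apply the Euclidean algorithm and back-substitute:
53 = 8·6 + 5
6 = 1·5 + 1
5 = 5·1 + 0
gcd(6, 53) = 1, so the inverse exists.
Bézout: 1 = −1·53 + 9·6.
So 6⁻¹ ≡ 9 (mod 53).

9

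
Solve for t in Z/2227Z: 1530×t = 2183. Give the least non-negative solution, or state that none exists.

no solution

gcd(1530, 2227) = 17, and 17 does not divide 2183.
So the congruence has no solution.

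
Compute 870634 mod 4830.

870634 = 180·4830 + 1234, so 870634 ≡ 1234 (mod 4830).

1234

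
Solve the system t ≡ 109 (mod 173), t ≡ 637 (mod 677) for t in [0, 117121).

94740

173⁻¹ mod 677: 173*587 ≡ 1 (mod 677), so 173⁻¹ ≡ 587.
t = 109 + 173*((637 − 109)*587 mod 677) = 109 + 173*547 = 94740.
Check: 94740 mod 173 = 109, 94740 mod 677 = 637. ✓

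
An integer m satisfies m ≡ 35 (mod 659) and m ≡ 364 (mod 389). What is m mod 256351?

659⁻¹ mod 389: 659·304 ≡ 1 (mod 389), so 659⁻¹ ≡ 304.
m = 35 + 659·((364 − 35)·304 mod 389) = 35 + 659·43 = 28372.
Check: 28372 mod 659 = 35, 28372 mod 389 = 364. ✓

28372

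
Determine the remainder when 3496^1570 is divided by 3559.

Compute successive squares:
3496^1 ≡ 3496 (mod 3559)
3496^2 ≡ 3496^2 = 12222016 ≡ 410 (mod 3559)
3496^4 ≡ 410^2 = 168100 ≡ 827 (mod 3559)
3496^8 ≡ 827^2 = 683929 ≡ 601 (mod 3559)
3496^16 ≡ 601^2 = 361201 ≡ 1742 (mod 3559)
3496^32 ≡ 1742^2 = 3034564 ≡ 2296 (mod 3559)
3496^64 ≡ 2296^2 = 5271616 ≡ 737 (mod 3559)
3496^128 ≡ 737^2 = 543169 ≡ 2201 (mod 3559)
3496^256 ≡ 2201^2 = 4844401 ≡ 602 (mod 3559)
3496^512 ≡ 602^2 = 362404 ≡ 2945 (mod 3559)
3496^1024 ≡ 2945^2 = 8673025 ≡ 3301 (mod 3559)
3496^1570 = 3496^1024 * 3496^512 * 3496^32 * 3496^2 ≡ 3301 * 2945 * 2296 * 410 (mod 3559).
Accumulate the product:
3301 * 2945 = 9721445 ≡ 1816
1816 * 2296 = 4169536 ≡ 1947
1947 * 410 = 798270 ≡ 1054

1054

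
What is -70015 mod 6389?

-70015 = -11×6389 + 264, so -70015 ≡ 264 (mod 6389).

264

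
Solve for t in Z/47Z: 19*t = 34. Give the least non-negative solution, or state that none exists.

29

gcd(19, 47) = 1, so a unique solution mod 47 exists.
19⁻¹ ≡ 5 (mod 47).
t ≡ 5*34 ≡ 29 (mod 47).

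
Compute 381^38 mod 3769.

377

381^1 ≡ 381 (mod 3769)
381^2 ≡ 381^2 = 145161 ≡ 1939 (mod 3769)
381^4 ≡ 1939^2 = 3759721 ≡ 2028 (mod 3769)
381^8 ≡ 2028^2 = 4112784 ≡ 805 (mod 3769)
381^16 ≡ 805^2 = 648025 ≡ 3526 (mod 3769)
381^32 ≡ 3526^2 = 12432676 ≡ 2514 (mod 3769)
381^38 = 381^32 * 381^4 * 381^2 ≡ 2514 * 2028 * 1939 (mod 3769).
Accumulate the product:
2514 * 2028 = 5098392 ≡ 2704
2704 * 1939 = 5243056 ≡ 377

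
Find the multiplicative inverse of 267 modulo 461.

Run the extended Euclidean algorithm:
461 = 1×267 + 194
267 = 1×194 + 73
194 = 2×73 + 48
73 = 1×48 + 25
48 = 1×25 + 23
25 = 1×23 + 2
23 = 11×2 + 1
2 = 2×1 + 0
gcd(267, 461) = 1, so the inverse exists.
Bézout: 1 = 128×461 − 221×267.
So 267⁻¹ ≡ −221 ≡ 240 (mod 461).

240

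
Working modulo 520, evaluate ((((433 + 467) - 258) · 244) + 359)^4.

321

433 + 467 = 900 ≡ 380 (mod 520)
380 - 258 = 122
122 · 244 = 29768 ≡ 128 (mod 520)
128 + 359 = 487
(487)^4 ≡ 321 (mod 520)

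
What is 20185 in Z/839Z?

20185 = 24·839 + 49, so 20185 ≡ 49 (mod 839).

49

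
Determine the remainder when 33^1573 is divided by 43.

1573 in binary is 11000100101, i.e. 1573 = 1024 + 512 + 32 + 4 + 1.
33^1 ≡ 33 (mod 43)
33^2 ≡ 33^2 = 1089 ≡ 14 (mod 43)
33^4 ≡ 14^2 = 196 ≡ 24 (mod 43)
33^8 ≡ 24^2 = 576 ≡ 17 (mod 43)
33^16 ≡ 17^2 = 289 ≡ 31 (mod 43)
33^32 ≡ 31^2 = 961 ≡ 15 (mod 43)
33^64 ≡ 15^2 = 225 ≡ 10 (mod 43)
33^128 ≡ 10^2 = 100 ≡ 14 (mod 43)
33^256 ≡ 14^2 = 196 ≡ 24 (mod 43)
33^512 ≡ 24^2 = 576 ≡ 17 (mod 43)
33^1024 ≡ 17^2 = 289 ≡ 31 (mod 43)
33^1573 = 33^1024 · 33^512 · 33^32 · 33^4 · 33^1 ≡ 31 · 17 · 15 · 24 · 33 (mod 43).
Accumulate the product:
31 · 17 = 527 ≡ 11
11 · 15 = 165 ≡ 36
36 · 24 = 864 ≡ 4
4 · 33 = 132 ≡ 3

3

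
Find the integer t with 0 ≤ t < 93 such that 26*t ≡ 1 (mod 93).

By the extended Euclidean algorithm:
93 = 3×26 + 15
26 = 1×15 + 11
15 = 1×11 + 4
11 = 2×4 + 3
4 = 1×3 + 1
3 = 3×1 + 0
gcd(26, 93) = 1, so the inverse exists.
Bézout: 1 = 7×93 − 25×26.
So 26⁻¹ ≡ −25 ≡ 68 (mod 93).

68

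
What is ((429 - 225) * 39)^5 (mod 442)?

0

429 - 225 = 204
204 * 39 = 7956 ≡ 0 (mod 442)
(0)^5 ≡ 0 (mod 442)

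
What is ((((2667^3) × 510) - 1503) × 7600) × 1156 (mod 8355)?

(2667)^3 ≡ 5688 (mod 8355)
5688 × 510 = 2900880 ≡ 1695 (mod 8355)
1695 - 1503 = 192
192 × 7600 = 1459200 ≡ 5430 (mod 8355)
5430 × 1156 = 6277080 ≡ 2475 (mod 8355)

2475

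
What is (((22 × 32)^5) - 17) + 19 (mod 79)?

22

22 × 32 = 704 ≡ 72 (mod 79)
(72)^5 ≡ 20 (mod 79)
20 - 17 = 3
3 + 19 = 22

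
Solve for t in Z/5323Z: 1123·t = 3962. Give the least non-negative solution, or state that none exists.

2146

gcd(1123, 5323) = 1, so a unique solution mod 5323 exists.
1123⁻¹ ≡ 237 (mod 5323).
t ≡ 237·3962 ≡ 2146 (mod 5323).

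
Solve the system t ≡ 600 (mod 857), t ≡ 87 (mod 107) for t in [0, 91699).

857⁻¹ mod 107: 857*1 ≡ 1 (mod 107), so 857⁻¹ ≡ 1.
t = 600 + 857*((87 − 600)*1 mod 107) = 600 + 857*22 = 19454.
Check: 19454 mod 857 = 600, 19454 mod 107 = 87. ✓

19454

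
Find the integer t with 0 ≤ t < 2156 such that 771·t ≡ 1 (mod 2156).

1387

2156 = 2*771 + 614
771 = 1*614 + 157
614 = 3*157 + 143
157 = 1*143 + 14
143 = 10*14 + 3
14 = 4*3 + 2
3 = 1*2 + 1
2 = 2*1 + 0
gcd(771, 2156) = 1, so the inverse exists.
Back-substitute for 1:
1 = 1*3 − 1*2
  = −1*14 + 5*3
  = 5*143 − 51*14
  = −51*157 + 56*143
  = 56*614 − 219*157
  = −219*771 + 275*614
  = 275*2156 − 769*771
So 771⁻¹ ≡ −769 ≡ 1387 (mod 2156).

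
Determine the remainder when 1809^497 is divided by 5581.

497 in binary is 111110001, i.e. 497 = 256 + 128 + 64 + 32 + 16 + 1.
1809^1 ≡ 1809 (mod 5581)
1809^2 ≡ 1809^2 = 3272481 ≡ 2015 (mod 5581)
1809^4 ≡ 2015^2 = 4060225 ≡ 2838 (mod 5581)
1809^8 ≡ 2838^2 = 8054244 ≡ 861 (mod 5581)
1809^16 ≡ 861^2 = 741321 ≡ 4629 (mod 5581)
1809^32 ≡ 4629^2 = 21427641 ≡ 2182 (mod 5581)
1809^64 ≡ 2182^2 = 4761124 ≡ 531 (mod 5581)
1809^128 ≡ 531^2 = 281961 ≡ 2911 (mod 5581)
1809^256 ≡ 2911^2 = 8473921 ≡ 1963 (mod 5581)
1809^497 = 1809^256 * 1809^128 * 1809^64 * 1809^32 * 1809^16 * 1809^1 ≡ 1963 * 2911 * 531 * 2182 * 4629 * 1809 (mod 5581).
Accumulate the product:
1963 * 2911 = 5714293 ≡ 4930
4930 * 531 = 2617830 ≡ 341
341 * 2182 = 744062 ≡ 1789
1789 * 4629 = 8281281 ≡ 4658
4658 * 1809 = 8426322 ≡ 4593

4593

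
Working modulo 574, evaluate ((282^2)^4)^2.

324

(282)^2 ≡ 312 (mod 574)
(312)^4 ≡ 18 (mod 574)
(18)^2 ≡ 324 (mod 574)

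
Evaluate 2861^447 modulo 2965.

831

447 in binary is 110111111, i.e. 447 = 256 + 128 + 32 + 16 + 8 + 4 + 2 + 1.
2861^1 ≡ 2861 (mod 2965)
2861^2 ≡ 2861^2 = 8185321 ≡ 1921 (mod 2965)
2861^4 ≡ 1921^2 = 3690241 ≡ 1781 (mod 2965)
2861^8 ≡ 1781^2 = 3171961 ≡ 2376 (mod 2965)
2861^16 ≡ 2376^2 = 5645376 ≡ 16 (mod 2965)
2861^32 ≡ 16^2 = 256 (mod 2965)
2861^64 ≡ 256^2 = 65536 ≡ 306 (mod 2965)
2861^128 ≡ 306^2 = 93636 ≡ 1721 (mod 2965)
2861^256 ≡ 1721^2 = 2961841 ≡ 2771 (mod 2965)
2861^447 = 2861^256 · 2861^128 · 2861^32 · 2861^16 · 2861^8 · 2861^4 · 2861^2 · 2861^1 ≡ 2771 · 1721 · 256 · 16 · 2376 · 1781 · 1921 · 2861 (mod 2965).
Accumulate the product:
2771 · 1721 = 4768891 ≡ 1171
1171 · 256 = 299776 ≡ 311
311 · 16 = 4976 ≡ 2011
2011 · 2376 = 4778136 ≡ 1521
1521 · 1781 = 2708901 ≡ 1856
1856 · 1921 = 3565376 ≡ 1446
1446 · 2861 = 4137006 ≡ 831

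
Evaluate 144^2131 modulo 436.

Using repeated squaring:
2131 in binary is 100001010011, i.e. 2131 = 2048 + 64 + 16 + 2 + 1.
144^1 ≡ 144 (mod 436)
144^2 ≡ 144^2 = 20736 ≡ 244 (mod 436)
144^4 ≡ 244^2 = 59536 ≡ 240 (mod 436)
144^8 ≡ 240^2 = 57600 ≡ 48 (mod 436)
144^16 ≡ 48^2 = 2304 ≡ 124 (mod 436)
144^32 ≡ 124^2 = 15376 ≡ 116 (mod 436)
144^64 ≡ 116^2 = 13456 ≡ 376 (mod 436)
144^128 ≡ 376^2 = 141376 ≡ 112 (mod 436)
144^256 ≡ 112^2 = 12544 ≡ 336 (mod 436)
144^512 ≡ 336^2 = 112896 ≡ 408 (mod 436)
144^1024 ≡ 408^2 = 166464 ≡ 348 (mod 436)
144^2048 ≡ 348^2 = 121104 ≡ 332 (mod 436)
144^2131 = 144^2048 * 144^64 * 144^16 * 144^2 * 144^1 ≡ 332 * 376 * 124 * 244 * 144 (mod 436).
Accumulate the product:
332 * 376 = 124832 ≡ 136
136 * 124 = 16864 ≡ 296
296 * 244 = 72224 ≡ 284
284 * 144 = 40896 ≡ 348

348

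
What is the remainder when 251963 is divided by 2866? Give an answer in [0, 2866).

2621

251963 = 87*2866 + 2621, so 251963 ≡ 2621 (mod 2866).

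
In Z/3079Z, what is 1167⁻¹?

591

By the extended Euclidean algorithm:
3079 = 2×1167 + 745
1167 = 1×745 + 422
745 = 1×422 + 323
422 = 1×323 + 99
323 = 3×99 + 26
99 = 3×26 + 21
26 = 1×21 + 5
21 = 4×5 + 1
5 = 5×1 + 0
gcd(1167, 3079) = 1, so the inverse exists.
Bézout: 1 = −224×3079 + 591×1167.
So 1167⁻¹ ≡ 591 (mod 3079).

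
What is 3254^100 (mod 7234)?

100 in binary is 1100100, i.e. 100 = 64 + 32 + 4.
3254^1 ≡ 3254 (mod 7234)
3254^2 ≡ 3254^2 = 10588516 ≡ 5174 (mod 7234)
3254^4 ≡ 5174^2 = 26770276 ≡ 4476 (mod 7234)
3254^8 ≡ 4476^2 = 20034576 ≡ 3630 (mod 7234)
3254^16 ≡ 3630^2 = 13176900 ≡ 3786 (mod 7234)
3254^32 ≡ 3786^2 = 14333796 ≡ 3242 (mod 7234)
3254^64 ≡ 3242^2 = 10510564 ≡ 6796 (mod 7234)
3254^100 = 3254^64 * 3254^32 * 3254^4 ≡ 6796 * 3242 * 4476 (mod 7234).
Accumulate the product:
6796 * 3242 = 22032632 ≡ 5102
5102 * 4476 = 22836552 ≡ 6048

6048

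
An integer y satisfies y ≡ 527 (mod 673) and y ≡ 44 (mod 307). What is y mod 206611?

673⁻¹ mod 307: 673*281 ≡ 1 (mod 307), so 673⁻¹ ≡ 281.
y = 527 + 673*((44 − 527)*281 mod 307) = 527 + 673*278 = 187621.

187621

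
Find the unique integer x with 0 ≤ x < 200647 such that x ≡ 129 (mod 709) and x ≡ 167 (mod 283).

709⁻¹ mod 283: 709·95 ≡ 1 (mod 283), so 709⁻¹ ≡ 95.
x = 129 + 709·((167 − 129)·95 mod 283) = 129 + 709·214 = 151855.
Check: 151855 mod 709 = 129, 151855 mod 283 = 167. ✓

151855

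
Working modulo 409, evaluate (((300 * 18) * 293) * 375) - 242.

300 * 18 = 5400 ≡ 83 (mod 409)
83 * 293 = 24319 ≡ 188 (mod 409)
188 * 375 = 70500 ≡ 152 (mod 409)
152 - 242 = -90 ≡ 319 (mod 409)

319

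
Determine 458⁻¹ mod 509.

499

509 = 1×458 + 51
458 = 8×51 + 50
51 = 1×50 + 1
50 = 50×1 + 0
gcd(458, 509) = 1, so the inverse exists.
Back-substitute for 1:
1 = 1×51 − 1×50
  = −1×458 + 9×51
  = 9×509 − 10×458
So 458⁻¹ ≡ −10 ≡ 499 (mod 509).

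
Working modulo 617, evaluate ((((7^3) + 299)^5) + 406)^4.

(7)^3 ≡ 343 (mod 617)
343 + 299 = 642 ≡ 25 (mod 617)
(25)^5 ≡ 366 (mod 617)
366 + 406 = 772 ≡ 155 (mod 617)
(155)^4 ≡ 210 (mod 617)

210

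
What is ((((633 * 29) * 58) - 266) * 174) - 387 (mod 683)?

331

633 * 29 = 18357 ≡ 599 (mod 683)
599 * 58 = 34742 ≡ 592 (mod 683)
592 - 266 = 326
326 * 174 = 56724 ≡ 35 (mod 683)
35 - 387 = -352 ≡ 331 (mod 683)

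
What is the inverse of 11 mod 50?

Apply the Euclidean algorithm and back-substitute:
50 = 4×11 + 6
11 = 1×6 + 5
6 = 1×5 + 1
5 = 5×1 + 0
gcd(11, 50) = 1, so the inverse exists.
Bézout: 1 = 2×50 − 9×11.
So 11⁻¹ ≡ −9 ≡ 41 (mod 50).

41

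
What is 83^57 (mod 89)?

57 in binary is 111001, i.e. 57 = 32 + 16 + 8 + 1.
83^1 ≡ 83 (mod 89)
83^2 ≡ 83^2 = 6889 ≡ 36 (mod 89)
83^4 ≡ 36^2 = 1296 ≡ 50 (mod 89)
83^8 ≡ 50^2 = 2500 ≡ 8 (mod 89)
83^16 ≡ 8^2 = 64 (mod 89)
83^32 ≡ 64^2 = 4096 ≡ 2 (mod 89)
83^57 = 83^32 * 83^16 * 83^8 * 83^1 ≡ 2 * 64 * 8 * 83 (mod 89).
Accumulate the product:
2 * 64 = 128 ≡ 39
39 * 8 = 312 ≡ 45
45 * 83 = 3735 ≡ 86

86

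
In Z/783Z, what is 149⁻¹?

783 = 5*149 + 38
149 = 3*38 + 35
38 = 1*35 + 3
35 = 11*3 + 2
3 = 1*2 + 1
2 = 2*1 + 0
gcd(149, 783) = 1, so the inverse exists.
Bézout: 1 = 51*783 − 268*149.
So 149⁻¹ ≡ −268 ≡ 515 (mod 783).

515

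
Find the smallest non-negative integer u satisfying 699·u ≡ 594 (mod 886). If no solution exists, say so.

gcd(699, 886) = 1, so a unique solution mod 886 exists.
699⁻¹ ≡ 687 (mod 886).
u ≡ 687·594 ≡ 518 (mod 886).

518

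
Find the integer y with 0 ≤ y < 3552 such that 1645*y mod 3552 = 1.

By the extended Euclidean algorithm:
3552 = 2·1645 + 262
1645 = 6·262 + 73
262 = 3·73 + 43
73 = 1·43 + 30
43 = 1·30 + 13
30 = 2·13 + 4
13 = 3·4 + 1
4 = 4·1 + 0
gcd(1645, 3552) = 1, so the inverse exists.
Back-substitute for 1:
1 = 1·13 − 3·4
  = −3·30 + 7·13
  = 7·43 − 10·30
  = −10·73 + 17·43
  = 17·262 − 61·73
  = −61·1645 + 383·262
  = 383·3552 − 827·1645
So 1645⁻¹ ≡ −827 ≡ 2725 (mod 3552).

2725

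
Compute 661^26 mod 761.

590

Using repeated squaring:
26 in binary is 11010, i.e. 26 = 16 + 8 + 2.
661^1 ≡ 661 (mod 761)
661^2 ≡ 661^2 = 436921 ≡ 107 (mod 761)
661^4 ≡ 107^2 = 11449 ≡ 34 (mod 761)
661^8 ≡ 34^2 = 1156 ≡ 395 (mod 761)
661^16 ≡ 395^2 = 156025 ≡ 20 (mod 761)
661^26 = 661^16 * 661^8 * 661^2 ≡ 20 * 395 * 107 (mod 761).
Accumulate the product:
20 * 395 = 7900 ≡ 290
290 * 107 = 31030 ≡ 590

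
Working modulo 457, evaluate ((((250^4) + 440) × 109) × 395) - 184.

(250)^4 ≡ 456 (mod 457)
456 + 440 = 896 ≡ 439 (mod 457)
439 × 109 = 47851 ≡ 323 (mod 457)
323 × 395 = 127585 ≡ 82 (mod 457)
82 - 184 = -102 ≡ 355 (mod 457)

355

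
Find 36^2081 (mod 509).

By square-and-multiply:
2081 in binary is 100000100001, i.e. 2081 = 2048 + 32 + 1.
36^1 ≡ 36 (mod 509)
36^2 ≡ 36^2 = 1296 ≡ 278 (mod 509)
36^4 ≡ 278^2 = 77284 ≡ 425 (mod 509)
36^8 ≡ 425^2 = 180625 ≡ 439 (mod 509)
36^16 ≡ 439^2 = 192721 ≡ 319 (mod 509)
36^32 ≡ 319^2 = 101761 ≡ 470 (mod 509)
36^64 ≡ 470^2 = 220900 ≡ 503 (mod 509)
36^128 ≡ 503^2 = 253009 ≡ 36 (mod 509)
36^256 ≡ 36^2 = 1296 ≡ 278 (mod 509)
36^512 ≡ 278^2 = 77284 ≡ 425 (mod 509)
36^1024 ≡ 425^2 = 180625 ≡ 439 (mod 509)
36^2048 ≡ 439^2 = 192721 ≡ 319 (mod 509)
36^2081 = 36^2048 × 36^32 × 36^1 ≡ 319 × 470 × 36 (mod 509).
Accumulate the product:
319 × 470 = 149930 ≡ 284
284 × 36 = 10224 ≡ 44

44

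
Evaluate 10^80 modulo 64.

0

Using repeated squaring:
10^1 ≡ 10 (mod 64)
10^2 ≡ 10^2 = 100 ≡ 36 (mod 64)
10^4 ≡ 36^2 = 1296 ≡ 16 (mod 64)
10^8 ≡ 16^2 = 256 ≡ 0 (mod 64)
10^16 ≡ 0^2 = 0 (mod 64)
10^32 ≡ 0^2 = 0 (mod 64)
10^64 ≡ 0^2 = 0 (mod 64)
10^80 = 10^64 × 10^16 ≡ 0 × 0 (mod 64).
0 × 0 = 0 ≡ 0 (mod 64).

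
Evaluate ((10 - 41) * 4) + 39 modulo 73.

10 - 41 = -31 ≡ 42 (mod 73)
42 * 4 = 168 ≡ 22 (mod 73)
22 + 39 = 61

61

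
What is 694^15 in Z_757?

15 in binary is 1111, i.e. 15 = 8 + 4 + 2 + 1.
694^1 ≡ 694 (mod 757)
694^2 ≡ 694^2 = 481636 ≡ 184 (mod 757)
694^4 ≡ 184^2 = 33856 ≡ 548 (mod 757)
694^8 ≡ 548^2 = 300304 ≡ 532 (mod 757)
694^15 = 694^8 × 694^4 × 694^2 × 694^1 ≡ 532 × 548 × 184 × 694 (mod 757).
Accumulate the product:
532 × 548 = 291536 ≡ 91
91 × 184 = 16744 ≡ 90
90 × 694 = 62460 ≡ 386

386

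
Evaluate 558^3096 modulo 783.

513

Compute successive squares:
558^1 ≡ 558 (mod 783)
558^2 ≡ 558^2 = 311364 ≡ 513 (mod 783)
558^4 ≡ 513^2 = 263169 ≡ 81 (mod 783)
558^8 ≡ 81^2 = 6561 ≡ 297 (mod 783)
558^16 ≡ 297^2 = 88209 ≡ 513 (mod 783)
558^32 ≡ 513^2 = 263169 ≡ 81 (mod 783)
558^64 ≡ 81^2 = 6561 ≡ 297 (mod 783)
558^128 ≡ 297^2 = 88209 ≡ 513 (mod 783)
558^256 ≡ 513^2 = 263169 ≡ 81 (mod 783)
558^512 ≡ 81^2 = 6561 ≡ 297 (mod 783)
558^1024 ≡ 297^2 = 88209 ≡ 513 (mod 783)
558^2048 ≡ 513^2 = 263169 ≡ 81 (mod 783)
558^3096 = 558^2048 · 558^1024 · 558^16 · 558^8 ≡ 81 · 513 · 513 · 297 (mod 783).
Accumulate the product:
81 · 513 = 41553 ≡ 54
54 · 513 = 27702 ≡ 297
297 · 297 = 88209 ≡ 513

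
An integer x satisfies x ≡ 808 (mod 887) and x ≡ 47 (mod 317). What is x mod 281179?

887⁻¹ mod 317: 887×104 ≡ 1 (mod 317), so 887⁻¹ ≡ 104.
x = 808 + 887×((47 − 808)×104 mod 317) = 808 + 887×106 = 94830.

94830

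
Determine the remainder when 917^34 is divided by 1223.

742

34 in binary is 100010, i.e. 34 = 32 + 2.
917^1 ≡ 917 (mod 1223)
917^2 ≡ 917^2 = 840889 ≡ 688 (mod 1223)
917^4 ≡ 688^2 = 473344 ≡ 43 (mod 1223)
917^8 ≡ 43^2 = 1849 ≡ 626 (mod 1223)
917^16 ≡ 626^2 = 391876 ≡ 516 (mod 1223)
917^32 ≡ 516^2 = 266256 ≡ 865 (mod 1223)
917^34 = 917^32 * 917^2 ≡ 865 * 688 (mod 1223).
865 * 688 = 595120 ≡ 742 (mod 1223).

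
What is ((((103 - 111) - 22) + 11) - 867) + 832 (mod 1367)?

103 - 111 = -8 ≡ 1359 (mod 1367)
1359 - 22 = 1337
1337 + 11 = 1348
1348 - 867 = 481
481 + 832 = 1313

1313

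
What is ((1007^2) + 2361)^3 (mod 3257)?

368

(1007)^2 ≡ 1122 (mod 3257)
1122 + 2361 = 3483 ≡ 226 (mod 3257)
(226)^3 ≡ 368 (mod 3257)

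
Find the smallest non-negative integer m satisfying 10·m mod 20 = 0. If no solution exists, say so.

gcd(10, 20) = 10, and 10 | 0, so solutions exist.
Divide through by 10: 1·m ≡ 0 mod 2.
1⁻¹ ≡ 1 (mod 2).
m ≡ 1·0 ≡ 0 (mod 2).
The smallest non-negative solution is m = 0.

0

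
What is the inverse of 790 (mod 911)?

783

911 = 1·790 + 121
790 = 6·121 + 64
121 = 1·64 + 57
64 = 1·57 + 7
57 = 8·7 + 1
7 = 7·1 + 0
gcd(790, 911) = 1, so the inverse exists.
Back-substitute for 1:
1 = 1·57 − 8·7
  = −8·64 + 9·57
  = 9·121 − 17·64
  = −17·790 + 111·121
  = 111·911 − 128·790
So 790⁻¹ ≡ −128 ≡ 783 (mod 911).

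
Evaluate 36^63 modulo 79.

By square-and-multiply:
63 in binary is 111111, i.e. 63 = 32 + 16 + 8 + 4 + 2 + 1.
36^1 ≡ 36 (mod 79)
36^2 ≡ 36^2 = 1296 ≡ 32 (mod 79)
36^4 ≡ 32^2 = 1024 ≡ 76 (mod 79)
36^8 ≡ 76^2 = 5776 ≡ 9 (mod 79)
36^16 ≡ 9^2 = 81 ≡ 2 (mod 79)
36^32 ≡ 2^2 = 4 (mod 79)
36^63 = 36^32 · 36^16 · 36^8 · 36^4 · 36^2 · 36^1 ≡ 4 · 2 · 9 · 76 · 32 · 36 (mod 79).
Accumulate the product:
4 · 2 = 8
8 · 9 = 72
72 · 76 = 5472 ≡ 21
21 · 32 = 672 ≡ 40
40 · 36 = 1440 ≡ 18

18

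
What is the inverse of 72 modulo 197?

Run the extended Euclidean algorithm:
197 = 2*72 + 53
72 = 1*53 + 19
53 = 2*19 + 15
19 = 1*15 + 4
15 = 3*4 + 3
4 = 1*3 + 1
3 = 3*1 + 0
gcd(72, 197) = 1, so the inverse exists.
Back-substitute for 1:
1 = 1*4 − 1*3
  = −1*15 + 4*4
  = 4*19 − 5*15
  = −5*53 + 14*19
  = 14*72 − 19*53
  = −19*197 + 52*72
So 72⁻¹ ≡ 52 (mod 197).

52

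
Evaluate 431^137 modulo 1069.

832

431^1 ≡ 431 (mod 1069)
431^2 ≡ 431^2 = 185761 ≡ 824 (mod 1069)
431^4 ≡ 824^2 = 678976 ≡ 161 (mod 1069)
431^8 ≡ 161^2 = 25921 ≡ 265 (mod 1069)
431^16 ≡ 265^2 = 70225 ≡ 740 (mod 1069)
431^32 ≡ 740^2 = 547600 ≡ 272 (mod 1069)
431^64 ≡ 272^2 = 73984 ≡ 223 (mod 1069)
431^128 ≡ 223^2 = 49729 ≡ 555 (mod 1069)
431^137 = 431^128 × 431^8 × 431^1 ≡ 555 × 265 × 431 (mod 1069).
Accumulate the product:
555 × 265 = 147075 ≡ 622
622 × 431 = 268082 ≡ 832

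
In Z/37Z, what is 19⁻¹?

By the extended Euclidean algorithm:
37 = 1*19 + 18
19 = 1*18 + 1
18 = 18*1 + 0
gcd(19, 37) = 1, so the inverse exists.
Back-substitute for 1:
1 = 1*19 − 1*18
  = −1*37 + 2*19
So 19⁻¹ ≡ 2 (mod 37).

2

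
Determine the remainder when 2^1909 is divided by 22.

By square-and-multiply:
1909 in binary is 11101110101, i.e. 1909 = 1024 + 512 + 256 + 64 + 32 + 16 + 4 + 1.
2^1 ≡ 2 (mod 22)
2^2 ≡ 2^2 = 4 (mod 22)
2^4 ≡ 4^2 = 16 (mod 22)
2^8 ≡ 16^2 = 256 ≡ 14 (mod 22)
2^16 ≡ 14^2 = 196 ≡ 20 (mod 22)
2^32 ≡ 20^2 = 400 ≡ 4 (mod 22)
2^64 ≡ 4^2 = 16 (mod 22)
2^128 ≡ 16^2 = 256 ≡ 14 (mod 22)
2^256 ≡ 14^2 = 196 ≡ 20 (mod 22)
2^512 ≡ 20^2 = 400 ≡ 4 (mod 22)
2^1024 ≡ 4^2 = 16 (mod 22)
2^1909 = 2^1024 × 2^512 × 2^256 × 2^64 × 2^32 × 2^16 × 2^4 × 2^1 ≡ 16 × 4 × 20 × 16 × 4 × 20 × 16 × 2 (mod 22).
Accumulate the product:
16 × 4 = 64 ≡ 20
20 × 20 = 400 ≡ 4
4 × 16 = 64 ≡ 20
20 × 4 = 80 ≡ 14
14 × 20 = 280 ≡ 16
16 × 16 = 256 ≡ 14
14 × 2 = 28 ≡ 6

6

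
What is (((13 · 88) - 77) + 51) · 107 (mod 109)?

13 · 88 = 1144 ≡ 54 (mod 109)
54 - 77 = -23 ≡ 86 (mod 109)
86 + 51 = 137 ≡ 28 (mod 109)
28 · 107 = 2996 ≡ 53 (mod 109)

53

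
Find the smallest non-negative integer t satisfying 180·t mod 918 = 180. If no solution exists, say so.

gcd(180, 918) = 18, and 18 | 180, so solutions exist.
Divide through by 18: 10·t ≡ 10 mod 51.
10⁻¹ ≡ 46 (mod 51).
t ≡ 46·10 ≡ 1 (mod 51).
The smallest non-negative solution is t = 1.

1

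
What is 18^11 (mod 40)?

32

11 in binary is 1011, i.e. 11 = 8 + 2 + 1.
18^1 ≡ 18 (mod 40)
18^2 ≡ 18^2 = 324 ≡ 4 (mod 40)
18^4 ≡ 4^2 = 16 (mod 40)
18^8 ≡ 16^2 = 256 ≡ 16 (mod 40)
18^11 = 18^8 × 18^2 × 18^1 ≡ 16 × 4 × 18 (mod 40).
Accumulate the product:
16 × 4 = 64 ≡ 24
24 × 18 = 432 ≡ 32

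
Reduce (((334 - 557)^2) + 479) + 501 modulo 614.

361

334 - 557 = -223 ≡ 391 (mod 614)
(391)^2 ≡ 609 (mod 614)
609 + 479 = 1088 ≡ 474 (mod 614)
474 + 501 = 975 ≡ 361 (mod 614)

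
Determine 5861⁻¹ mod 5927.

Apply the Euclidean algorithm and back-substitute:
5927 = 1×5861 + 66
5861 = 88×66 + 53
66 = 1×53 + 13
53 = 4×13 + 1
13 = 13×1 + 0
gcd(5861, 5927) = 1, so the inverse exists.
Back-substitute for 1:
1 = 1×53 − 4×13
  = −4×66 + 5×53
  = 5×5861 − 444×66
  = −444×5927 + 449×5861
So 5861⁻¹ ≡ 449 (mod 5927).

449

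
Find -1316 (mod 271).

-1316 = -5×271 + 39, so -1316 ≡ 39 (mod 271).

39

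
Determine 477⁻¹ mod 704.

By the extended Euclidean algorithm:
704 = 1×477 + 227
477 = 2×227 + 23
227 = 9×23 + 20
23 = 1×20 + 3
20 = 6×3 + 2
3 = 1×2 + 1
2 = 2×1 + 0
gcd(477, 704) = 1, so the inverse exists.
Back-substitute for 1:
1 = 1×3 − 1×2
  = −1×20 + 7×3
  = 7×23 − 8×20
  = −8×227 + 79×23
  = 79×477 − 166×227
  = −166×704 + 245×477
So 477⁻¹ ≡ 245 (mod 704).

245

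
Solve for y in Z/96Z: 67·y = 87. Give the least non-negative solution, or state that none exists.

93

gcd(67, 96) = 1, so a unique solution mod 96 exists.
67⁻¹ ≡ 43 (mod 96).
y ≡ 43·87 ≡ 93 (mod 96).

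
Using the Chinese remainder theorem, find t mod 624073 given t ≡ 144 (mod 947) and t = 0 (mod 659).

947⁻¹ mod 659: 947·524 ≡ 1 (mod 659), so 947⁻¹ ≡ 524.
t = 144 + 947·((0 − 144)·524 mod 659) = 144 + 947·329 = 311707.

311707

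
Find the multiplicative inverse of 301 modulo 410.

331

410 = 1*301 + 109
301 = 2*109 + 83
109 = 1*83 + 26
83 = 3*26 + 5
26 = 5*5 + 1
5 = 5*1 + 0
gcd(301, 410) = 1, so the inverse exists.
Back-substitute for 1:
1 = 1*26 − 5*5
  = −5*83 + 16*26
  = 16*109 − 21*83
  = −21*301 + 58*109
  = 58*410 − 79*301
So 301⁻¹ ≡ −79 ≡ 331 (mod 410).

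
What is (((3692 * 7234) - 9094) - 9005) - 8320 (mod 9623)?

3692 * 7234 = 26707928 ≡ 4103 (mod 9623)
4103 - 9094 = -4991 ≡ 4632 (mod 9623)
4632 - 9005 = -4373 ≡ 5250 (mod 9623)
5250 - 8320 = -3070 ≡ 6553 (mod 9623)

6553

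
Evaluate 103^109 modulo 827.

364

109 in binary is 1101101, i.e. 109 = 64 + 32 + 8 + 4 + 1.
103^1 ≡ 103 (mod 827)
103^2 ≡ 103^2 = 10609 ≡ 685 (mod 827)
103^4 ≡ 685^2 = 469225 ≡ 316 (mod 827)
103^8 ≡ 316^2 = 99856 ≡ 616 (mod 827)
103^16 ≡ 616^2 = 379456 ≡ 690 (mod 827)
103^32 ≡ 690^2 = 476100 ≡ 575 (mod 827)
103^64 ≡ 575^2 = 330625 ≡ 652 (mod 827)
103^109 = 103^64 × 103^32 × 103^8 × 103^4 × 103^1 ≡ 652 × 575 × 616 × 316 × 103 (mod 827).
Accumulate the product:
652 × 575 = 374900 ≡ 269
269 × 616 = 165704 ≡ 304
304 × 316 = 96064 ≡ 132
132 × 103 = 13596 ≡ 364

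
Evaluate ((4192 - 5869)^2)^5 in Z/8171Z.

4192 - 5869 = -1677 ≡ 6494 (mod 8171)
(6494)^2 ≡ 1505 (mod 8171)
(1505)^5 ≡ 1074 (mod 8171)

1074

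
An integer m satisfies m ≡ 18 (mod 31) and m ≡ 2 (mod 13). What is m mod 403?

31⁻¹ mod 13: 31×8 ≡ 1 (mod 13), so 31⁻¹ ≡ 8.
m = 18 + 31×((2 − 18)×8 mod 13) = 18 + 31×2 = 80.
Check: 80 mod 31 = 18, 80 mod 13 = 2. ✓

80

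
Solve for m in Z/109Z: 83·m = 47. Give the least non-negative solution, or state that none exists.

103

gcd(83, 109) = 1, so a unique solution mod 109 exists.
83⁻¹ ≡ 88 (mod 109).
m ≡ 88·47 ≡ 103 (mod 109).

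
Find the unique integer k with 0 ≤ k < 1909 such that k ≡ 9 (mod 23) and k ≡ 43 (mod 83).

1205

23⁻¹ mod 83: 23×65 ≡ 1 (mod 83), so 23⁻¹ ≡ 65.
k = 9 + 23×((43 − 9)×65 mod 83) = 9 + 23×52 = 1205.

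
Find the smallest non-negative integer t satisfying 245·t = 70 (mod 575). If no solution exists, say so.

66

gcd(245, 575) = 5, and 5 | 70, so solutions exist.
Divide through by 5: 49·t mod 115 = 14.
49⁻¹ ≡ 54 (mod 115).
t ≡ 54·14 ≡ 66 (mod 115).
The smallest non-negative solution is t = 66.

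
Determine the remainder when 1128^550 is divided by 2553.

Using repeated squaring:
550 in binary is 1000100110, i.e. 550 = 512 + 32 + 4 + 2.
1128^1 ≡ 1128 (mod 2553)
1128^2 ≡ 1128^2 = 1272384 ≡ 990 (mod 2553)
1128^4 ≡ 990^2 = 980100 ≡ 2301 (mod 2553)
1128^8 ≡ 2301^2 = 5294601 ≡ 2232 (mod 2553)
1128^16 ≡ 2232^2 = 4981824 ≡ 921 (mod 2553)
1128^32 ≡ 921^2 = 848241 ≡ 645 (mod 2553)
1128^64 ≡ 645^2 = 416025 ≡ 2439 (mod 2553)
1128^128 ≡ 2439^2 = 5948721 ≡ 231 (mod 2553)
1128^256 ≡ 231^2 = 53361 ≡ 2301 (mod 2553)
1128^512 ≡ 2301^2 = 5294601 ≡ 2232 (mod 2553)
1128^550 = 1128^512 · 1128^32 · 1128^4 · 1128^2 ≡ 2232 · 645 · 2301 · 990 (mod 2553).
Accumulate the product:
2232 · 645 = 1439640 ≡ 2301
2301 · 2301 = 5294601 ≡ 2232
2232 · 990 = 2209680 ≡ 1335

1335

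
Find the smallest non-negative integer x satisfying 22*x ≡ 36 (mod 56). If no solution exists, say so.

gcd(22, 56) = 2, and 2 | 36, so solutions exist.
Divide through by 2: 11*x = 18 (mod 28).
11⁻¹ ≡ 23 (mod 28).
x ≡ 23*18 ≡ 22 (mod 28).
The smallest non-negative solution is x = 22.

22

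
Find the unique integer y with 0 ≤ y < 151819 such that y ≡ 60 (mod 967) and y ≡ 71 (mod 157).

12631

967⁻¹ mod 157: 967*44 ≡ 1 (mod 157), so 967⁻¹ ≡ 44.
y = 60 + 967*((71 − 60)*44 mod 157) = 60 + 967*13 = 12631.
Check: 12631 mod 967 = 60, 12631 mod 157 = 71. ✓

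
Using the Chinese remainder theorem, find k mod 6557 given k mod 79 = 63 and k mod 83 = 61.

3381

79⁻¹ mod 83: 79*62 ≡ 1 (mod 83), so 79⁻¹ ≡ 62.
k = 63 + 79*((61 − 63)*62 mod 83) = 63 + 79*42 = 3381.
Check: 3381 mod 79 = 63, 3381 mod 83 = 61. ✓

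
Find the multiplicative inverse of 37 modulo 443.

12

By the extended Euclidean algorithm:
443 = 11·37 + 36
37 = 1·36 + 1
36 = 36·1 + 0
gcd(37, 443) = 1, so the inverse exists.
Bézout: 1 = −1·443 + 12·37.
So 37⁻¹ ≡ 12 (mod 443).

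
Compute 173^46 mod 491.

462

Compute successive squares:
173^1 ≡ 173 (mod 491)
173^2 ≡ 173^2 = 29929 ≡ 469 (mod 491)
173^4 ≡ 469^2 = 219961 ≡ 484 (mod 491)
173^8 ≡ 484^2 = 234256 ≡ 49 (mod 491)
173^16 ≡ 49^2 = 2401 ≡ 437 (mod 491)
173^32 ≡ 437^2 = 190969 ≡ 461 (mod 491)
173^46 = 173^32 · 173^8 · 173^4 · 173^2 ≡ 461 · 49 · 484 · 469 (mod 491).
Accumulate the product:
461 · 49 = 22589 ≡ 3
3 · 484 = 1452 ≡ 470
470 · 469 = 220430 ≡ 462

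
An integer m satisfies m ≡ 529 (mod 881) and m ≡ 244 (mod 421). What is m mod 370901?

881⁻¹ mod 421: 881·54 ≡ 1 (mod 421), so 881⁻¹ ≡ 54.
m = 529 + 881·((244 − 529)·54 mod 421) = 529 + 881·187 = 165276.
Check: 165276 mod 881 = 529, 165276 mod 421 = 244. ✓

165276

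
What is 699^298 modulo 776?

298 in binary is 100101010, i.e. 298 = 256 + 32 + 8 + 2.
699^1 ≡ 699 (mod 776)
699^2 ≡ 699^2 = 488601 ≡ 497 (mod 776)
699^4 ≡ 497^2 = 247009 ≡ 241 (mod 776)
699^8 ≡ 241^2 = 58081 ≡ 657 (mod 776)
699^16 ≡ 657^2 = 431649 ≡ 193 (mod 776)
699^32 ≡ 193^2 = 37249 ≡ 1 (mod 776)
699^64 ≡ 1^2 = 1 (mod 776)
699^128 ≡ 1^2 = 1 (mod 776)
699^256 ≡ 1^2 = 1 (mod 776)
699^298 = 699^256 · 699^32 · 699^8 · 699^2 ≡ 1 · 1 · 657 · 497 (mod 776).
Accumulate the product:
1 · 1 = 1
1 · 657 = 657
657 · 497 = 326529 ≡ 609

609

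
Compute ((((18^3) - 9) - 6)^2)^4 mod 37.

10

(18)^3 ≡ 23 (mod 37)
23 - 9 = 14
14 - 6 = 8
(8)^2 ≡ 27 (mod 37)
(27)^4 ≡ 10 (mod 37)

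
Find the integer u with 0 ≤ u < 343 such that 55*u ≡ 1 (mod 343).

343 = 6*55 + 13
55 = 4*13 + 3
13 = 4*3 + 1
3 = 3*1 + 0
gcd(55, 343) = 1, so the inverse exists.
Bézout: 1 = 17*343 − 106*55.
So 55⁻¹ ≡ −106 ≡ 237 (mod 343).

237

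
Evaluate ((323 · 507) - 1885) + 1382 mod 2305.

323 · 507 = 163761 ≡ 106 (mod 2305)
106 - 1885 = -1779 ≡ 526 (mod 2305)
526 + 1382 = 1908

1908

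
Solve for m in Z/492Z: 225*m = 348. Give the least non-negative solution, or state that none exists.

124

gcd(225, 492) = 3, and 3 | 348, so solutions exist.
Divide through by 3: 75*m ≡ 116 (mod 164).
75⁻¹ ≡ 35 (mod 164).
m ≡ 35*116 ≡ 124 (mod 164).
The smallest non-negative solution is m = 124.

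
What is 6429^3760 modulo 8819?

5928

3760 in binary is 111010110000, i.e. 3760 = 2048 + 1024 + 512 + 128 + 32 + 16.
6429^1 ≡ 6429 (mod 8819)
6429^2 ≡ 6429^2 = 41332041 ≡ 6207 (mod 8819)
6429^4 ≡ 6207^2 = 38526849 ≡ 5457 (mod 8819)
6429^8 ≡ 5457^2 = 29778849 ≡ 5905 (mod 8819)
6429^16 ≡ 5905^2 = 34869025 ≡ 7518 (mod 8819)
6429^32 ≡ 7518^2 = 56520324 ≡ 8172 (mod 8819)
6429^64 ≡ 8172^2 = 66781584 ≡ 4116 (mod 8819)
6429^128 ≡ 4116^2 = 16941456 ≡ 157 (mod 8819)
6429^256 ≡ 157^2 = 24649 ≡ 7011 (mod 8819)
6429^512 ≡ 7011^2 = 49154121 ≡ 5834 (mod 8819)
6429^1024 ≡ 5834^2 = 34035556 ≡ 3035 (mod 8819)
6429^2048 ≡ 3035^2 = 9211225 ≡ 4189 (mod 8819)
6429^3760 = 6429^2048 * 6429^1024 * 6429^512 * 6429^128 * 6429^32 * 6429^16 ≡ 4189 * 3035 * 5834 * 157 * 8172 * 7518 (mod 8819).
Accumulate the product:
4189 * 3035 = 12713615 ≡ 5436
5436 * 5834 = 31713624 ≡ 500
500 * 157 = 78500 ≡ 7948
7948 * 8172 = 64951056 ≡ 7940
7940 * 7518 = 59692920 ≡ 5928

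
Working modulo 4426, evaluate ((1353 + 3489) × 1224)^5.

1353 + 3489 = 4842 ≡ 416 (mod 4426)
416 × 1224 = 509184 ≡ 194 (mod 4426)
(194)^5 ≡ 3816 (mod 4426)

3816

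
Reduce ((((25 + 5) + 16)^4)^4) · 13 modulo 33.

7

25 + 5 = 30
30 + 16 = 46 ≡ 13 (mod 33)
(13)^4 ≡ 16 (mod 33)
(16)^4 ≡ 31 (mod 33)
31 · 13 = 403 ≡ 7 (mod 33)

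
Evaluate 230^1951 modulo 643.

279

By square-and-multiply:
1951 in binary is 11110011111, i.e. 1951 = 1024 + 512 + 256 + 128 + 16 + 8 + 4 + 2 + 1.
230^1 ≡ 230 (mod 643)
230^2 ≡ 230^2 = 52900 ≡ 174 (mod 643)
230^4 ≡ 174^2 = 30276 ≡ 55 (mod 643)
230^8 ≡ 55^2 = 3025 ≡ 453 (mod 643)
230^16 ≡ 453^2 = 205209 ≡ 92 (mod 643)
230^32 ≡ 92^2 = 8464 ≡ 105 (mod 643)
230^64 ≡ 105^2 = 11025 ≡ 94 (mod 643)
230^128 ≡ 94^2 = 8836 ≡ 477 (mod 643)
230^256 ≡ 477^2 = 227529 ≡ 550 (mod 643)
230^512 ≡ 550^2 = 302500 ≡ 290 (mod 643)
230^1024 ≡ 290^2 = 84100 ≡ 510 (mod 643)
230^1951 = 230^1024 * 230^512 * 230^256 * 230^128 * 230^16 * 230^8 * 230^4 * 230^2 * 230^1 ≡ 510 * 290 * 550 * 477 * 92 * 453 * 55 * 174 * 230 (mod 643).
Accumulate the product:
510 * 290 = 147900 ≡ 10
10 * 550 = 5500 ≡ 356
356 * 477 = 169812 ≡ 60
60 * 92 = 5520 ≡ 376
376 * 453 = 170328 ≡ 576
576 * 55 = 31680 ≡ 173
173 * 174 = 30102 ≡ 524
524 * 230 = 120520 ≡ 279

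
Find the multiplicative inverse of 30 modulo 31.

31 = 1×30 + 1
30 = 30×1 + 0
gcd(30, 31) = 1, so the inverse exists.
Back-substitute for 1:
1 = 1×31 − 1×30
So 30⁻¹ ≡ −1 ≡ 30 (mod 31).

30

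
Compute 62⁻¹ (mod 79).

79 = 1*62 + 17
62 = 3*17 + 11
17 = 1*11 + 6
11 = 1*6 + 5
6 = 1*5 + 1
5 = 5*1 + 0
gcd(62, 79) = 1, so the inverse exists.
Bézout: 1 = 11*79 − 14*62.
So 62⁻¹ ≡ −14 ≡ 65 (mod 79).

65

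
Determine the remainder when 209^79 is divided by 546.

209

79 in binary is 1001111, i.e. 79 = 64 + 8 + 4 + 2 + 1.
209^1 ≡ 209 (mod 546)
209^2 ≡ 209^2 = 43681 ≡ 1 (mod 546)
209^4 ≡ 1^2 = 1 (mod 546)
209^8 ≡ 1^2 = 1 (mod 546)
209^16 ≡ 1^2 = 1 (mod 546)
209^32 ≡ 1^2 = 1 (mod 546)
209^64 ≡ 1^2 = 1 (mod 546)
209^79 = 209^64 × 209^8 × 209^4 × 209^2 × 209^1 ≡ 1 × 1 × 1 × 1 × 209 (mod 546).
Accumulate the product:
1 × 1 = 1
1 × 1 = 1
1 × 1 = 1
1 × 209 = 209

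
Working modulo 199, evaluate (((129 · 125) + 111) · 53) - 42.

189

129 · 125 = 16125 ≡ 6 (mod 199)
6 + 111 = 117
117 · 53 = 6201 ≡ 32 (mod 199)
32 - 42 = -10 ≡ 189 (mod 199)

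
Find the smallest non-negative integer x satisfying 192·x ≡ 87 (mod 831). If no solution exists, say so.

100

gcd(192, 831) = 3, and 3 | 87, so solutions exist.
Divide through by 3: 64·x mod 277 = 29.
64⁻¹ ≡ 13 (mod 277).
x ≡ 13·29 ≡ 100 (mod 277).
The smallest non-negative solution is x = 100.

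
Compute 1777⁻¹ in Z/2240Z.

1553

By the extended Euclidean algorithm:
2240 = 1×1777 + 463
1777 = 3×463 + 388
463 = 1×388 + 75
388 = 5×75 + 13
75 = 5×13 + 10
13 = 1×10 + 3
10 = 3×3 + 1
3 = 3×1 + 0
gcd(1777, 2240) = 1, so the inverse exists.
Back-substitute for 1:
1 = 1×10 − 3×3
  = −3×13 + 4×10
  = 4×75 − 23×13
  = −23×388 + 119×75
  = 119×463 − 142×388
  = −142×1777 + 545×463
  = 545×2240 − 687×1777
So 1777⁻¹ ≡ −687 ≡ 1553 (mod 2240).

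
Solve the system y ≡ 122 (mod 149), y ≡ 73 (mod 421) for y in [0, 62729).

45120

149⁻¹ mod 421: 149×243 ≡ 1 (mod 421), so 149⁻¹ ≡ 243.
y = 122 + 149×((73 − 122)×243 mod 421) = 122 + 149×302 = 45120.
Check: 45120 mod 149 = 122, 45120 mod 421 = 73. ✓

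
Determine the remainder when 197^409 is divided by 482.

By square-and-multiply:
409 in binary is 110011001, i.e. 409 = 256 + 128 + 16 + 8 + 1.
197^1 ≡ 197 (mod 482)
197^2 ≡ 197^2 = 38809 ≡ 249 (mod 482)
197^4 ≡ 249^2 = 62001 ≡ 305 (mod 482)
197^8 ≡ 305^2 = 93025 ≡ 481 (mod 482)
197^16 ≡ 481^2 = 231361 ≡ 1 (mod 482)
197^32 ≡ 1^2 = 1 (mod 482)
197^64 ≡ 1^2 = 1 (mod 482)
197^128 ≡ 1^2 = 1 (mod 482)
197^256 ≡ 1^2 = 1 (mod 482)
197^409 = 197^256 * 197^128 * 197^16 * 197^8 * 197^1 ≡ 1 * 1 * 1 * 481 * 197 (mod 482).
Accumulate the product:
1 * 1 = 1
1 * 1 = 1
1 * 481 = 481
481 * 197 = 94757 ≡ 285

285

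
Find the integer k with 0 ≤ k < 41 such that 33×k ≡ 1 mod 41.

5

41 = 1*33 + 8
33 = 4*8 + 1
8 = 8*1 + 0
gcd(33, 41) = 1, so the inverse exists.
Bézout: 1 = −4*41 + 5*33.
So 33⁻¹ ≡ 5 (mod 41).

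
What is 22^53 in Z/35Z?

22

22^1 ≡ 22 (mod 35)
22^2 ≡ 22^2 = 484 ≡ 29 (mod 35)
22^4 ≡ 29^2 = 841 ≡ 1 (mod 35)
22^8 ≡ 1^2 = 1 (mod 35)
22^16 ≡ 1^2 = 1 (mod 35)
22^32 ≡ 1^2 = 1 (mod 35)
22^53 = 22^32 × 22^16 × 22^4 × 22^1 ≡ 1 × 1 × 1 × 22 (mod 35).
Accumulate the product:
1 × 1 = 1
1 × 1 = 1
1 × 22 = 22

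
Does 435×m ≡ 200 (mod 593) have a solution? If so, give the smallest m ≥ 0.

314

gcd(435, 593) = 1, so a unique solution mod 593 exists.
435⁻¹ ≡ 304 (mod 593).
m ≡ 304×200 ≡ 314 (mod 593).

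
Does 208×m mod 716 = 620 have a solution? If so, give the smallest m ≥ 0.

gcd(208, 716) = 4, and 4 | 620, so solutions exist.
Divide through by 4: 52×m ≡ 155 mod 179.
52⁻¹ ≡ 31 (mod 179).
m ≡ 31×155 ≡ 151 (mod 179).
The smallest non-negative solution is m = 151.

151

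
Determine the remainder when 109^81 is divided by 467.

83

Compute successive squares:
109^1 ≡ 109 (mod 467)
109^2 ≡ 109^2 = 11881 ≡ 206 (mod 467)
109^4 ≡ 206^2 = 42436 ≡ 406 (mod 467)
109^8 ≡ 406^2 = 164836 ≡ 452 (mod 467)
109^16 ≡ 452^2 = 204304 ≡ 225 (mod 467)
109^32 ≡ 225^2 = 50625 ≡ 189 (mod 467)
109^64 ≡ 189^2 = 35721 ≡ 229 (mod 467)
109^81 = 109^64 * 109^16 * 109^1 ≡ 229 * 225 * 109 (mod 467).
Accumulate the product:
229 * 225 = 51525 ≡ 155
155 * 109 = 16895 ≡ 83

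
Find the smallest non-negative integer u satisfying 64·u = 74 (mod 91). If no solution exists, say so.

gcd(64, 91) = 1, so a unique solution mod 91 exists.
64⁻¹ ≡ 64 (mod 91).
u ≡ 64·74 ≡ 4 (mod 91).

4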